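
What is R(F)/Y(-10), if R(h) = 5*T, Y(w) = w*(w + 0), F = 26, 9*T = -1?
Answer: -1/180 ≈ -0.0055556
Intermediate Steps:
T = -⅑ (T = (⅑)*(-1) = -⅑ ≈ -0.11111)
Y(w) = w² (Y(w) = w*w = w²)
R(h) = -5/9 (R(h) = 5*(-⅑) = -5/9)
R(F)/Y(-10) = -5/(9*((-10)²)) = -5/9/100 = -5/9*1/100 = -1/180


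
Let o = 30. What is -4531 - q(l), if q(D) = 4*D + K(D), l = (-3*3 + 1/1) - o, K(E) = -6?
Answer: -4373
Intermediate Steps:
l = -38 (l = (-3*3 + 1/1) - 1*30 = (-9 + 1) - 30 = -8 - 30 = -38)
q(D) = -6 + 4*D (q(D) = 4*D - 6 = -6 + 4*D)
-4531 - q(l) = -4531 - (-6 + 4*(-38)) = -4531 - (-6 - 152) = -4531 - 1*(-158) = -4531 + 158 = -4373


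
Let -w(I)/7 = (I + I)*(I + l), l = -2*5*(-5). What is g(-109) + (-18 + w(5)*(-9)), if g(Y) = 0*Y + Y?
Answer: 34523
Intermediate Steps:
l = 50 (l = -10*(-5) = 50)
w(I) = -14*I*(50 + I) (w(I) = -7*(I + I)*(I + 50) = -7*2*I*(50 + I) = -14*I*(50 + I))
g(Y) = Y (g(Y) = 0 + Y = Y)
g(-109) + (-18 + w(5)*(-9)) = -109 + (-18 - 14*5*(50 + 5)*(-9)) = -109 + (-18 - 14*5*55*(-9)) = -109 + (-18 - 3850*(-9)) = -109 + (-18 + 34650) = -109 + 34632 = 34523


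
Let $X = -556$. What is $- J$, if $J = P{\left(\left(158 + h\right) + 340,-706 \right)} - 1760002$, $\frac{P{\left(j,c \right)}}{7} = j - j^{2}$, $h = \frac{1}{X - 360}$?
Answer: $\frac{2930433618531}{839056} \approx 3.4925 \cdot 10^{6}$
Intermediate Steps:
$h = - \frac{1}{916}$ ($h = \frac{1}{-556 - 360} = \frac{1}{-916} = - \frac{1}{916} \approx -0.0010917$)
$P{\left(j,c \right)} = - 7 j^{2} + 7 j$ ($P{\left(j,c \right)} = 7 \left(j - j^{2}\right) = - 7 j^{2} + 7 j$)
$J = - \frac{2930433618531}{839056}$ ($J = 7 \left(\left(158 - \frac{1}{916}\right) + 340\right) \left(1 - \left(\left(158 - \frac{1}{916}\right) + 340\right)\right) - 1760002 = 7 \left(\frac{144727}{916} + 340\right) \left(1 - \left(\frac{144727}{916} + 340\right)\right) - 1760002 = 7 \cdot \frac{456167}{916} \left(1 - \frac{456167}{916}\right) - 1760002 = 7 \cdot \frac{456167}{916} \left(- \frac{455251}{916}\right) - 1760002 = - \frac{1453693380419}{839056} - 1760002 = - \frac{2930433618531}{839056} \approx -3.4925 \cdot 10^{6}$)
$- J = \left(-1\right) \left(- \frac{2930433618531}{839056}\right) = \frac{2930433618531}{839056}$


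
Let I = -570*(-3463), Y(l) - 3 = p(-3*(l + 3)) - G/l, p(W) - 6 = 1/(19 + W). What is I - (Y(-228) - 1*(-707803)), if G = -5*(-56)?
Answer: 50084256047/39558 ≈ 1.2661e+6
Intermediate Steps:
p(W) = 6 + 1/(19 + W)
G = 280
Y(l) = 3 - 280/l + (61 - 18*l)/(10 - 3*l) (Y(l) = 3 + ((115 + 6*(-3*(l + 3)))/(19 - 3*(l + 3)) - 280/l) = 3 + ((115 + 6*(-3*(3 + l)))/(19 - 3*(3 + l)) - 280/l) = 3 + ((115 + 6*(-9 - 3*l))/(19 + (-9 - 3*l)) - 280/l) = 3 + ((115 + (-54 - 18*l))/(10 - 3*l) - 280/l) = 3 + ((61 - 18*l)/(10 - 3*l) - 280/l) = 3 + (-280/l + (61 - 18*l)/(10 - 3*l)) = 3 - 280/l + (61 - 18*l)/(10 - 3*l))
I = 1973910
I - (Y(-228) - 1*(-707803)) = 1973910 - ((2800 - 931*(-228) + 27*(-228)²)/((-228)*(-10 + 3*(-228))) - 1*(-707803)) = 1973910 - (-(2800 + 212268 + 27*51984)/(228*(-10 - 684)) + 707803) = 1973910 - (-1/228*(2800 + 212268 + 1403568)/(-694) + 707803) = 1973910 - (-1/228*(-1/694)*1618636 + 707803) = 1973910 - (404659/39558 + 707803) = 1973910 - 1*27999675733/39558 = 1973910 - 27999675733/39558 = 50084256047/39558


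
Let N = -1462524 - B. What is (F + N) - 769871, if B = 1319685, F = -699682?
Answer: -4251762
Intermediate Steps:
N = -2782209 (N = -1462524 - 1*1319685 = -1462524 - 1319685 = -2782209)
(F + N) - 769871 = (-699682 - 2782209) - 769871 = -3481891 - 769871 = -4251762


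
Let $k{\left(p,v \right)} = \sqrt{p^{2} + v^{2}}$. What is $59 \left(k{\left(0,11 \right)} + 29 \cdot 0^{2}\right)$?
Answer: $649$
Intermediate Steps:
$59 \left(k{\left(0,11 \right)} + 29 \cdot 0^{2}\right) = 59 \left(\sqrt{0^{2} + 11^{2}} + 29 \cdot 0^{2}\right) = 59 \left(\sqrt{0 + 121} + 29 \cdot 0\right) = 59 \left(\sqrt{121} + 0\right) = 59 \left(11 + 0\right) = 59 \cdot 11 = 649$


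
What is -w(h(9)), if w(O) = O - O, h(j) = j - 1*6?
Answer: 0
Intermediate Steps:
h(j) = -6 + j (h(j) = j - 6 = -6 + j)
w(O) = 0
-w(h(9)) = -1*0 = 0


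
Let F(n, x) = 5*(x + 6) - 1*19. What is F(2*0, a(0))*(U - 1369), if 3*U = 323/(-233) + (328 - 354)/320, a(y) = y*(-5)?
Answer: -1684800359/111840 ≈ -15064.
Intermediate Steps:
a(y) = -5*y
F(n, x) = 11 + 5*x (F(n, x) = 5*(6 + x) - 19 = (30 + 5*x) - 19 = 11 + 5*x)
U = -54709/111840 (U = (323/(-233) + (328 - 354)/320)/3 = (323*(-1/233) - 26*1/320)/3 = (-323/233 - 13/160)/3 = (⅓)*(-54709/37280) = -54709/111840 ≈ -0.48917)
F(2*0, a(0))*(U - 1369) = (11 + 5*(-5*0))*(-54709/111840 - 1369) = (11 + 5*0)*(-153163669/111840) = (11 + 0)*(-153163669/111840) = 11*(-153163669/111840) = -1684800359/111840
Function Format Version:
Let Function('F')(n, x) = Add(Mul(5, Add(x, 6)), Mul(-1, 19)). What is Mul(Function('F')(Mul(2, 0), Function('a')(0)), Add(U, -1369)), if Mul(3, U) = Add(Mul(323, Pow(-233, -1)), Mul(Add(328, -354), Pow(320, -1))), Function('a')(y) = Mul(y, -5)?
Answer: Rational(-1684800359, 111840) ≈ -15064.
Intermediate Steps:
Function('a')(y) = Mul(-5, y)
Function('F')(n, x) = Add(11, Mul(5, x)) (Function('F')(n, x) = Add(Mul(5, Add(6, x)), -19) = Add(Add(30, Mul(5, x)), -19) = Add(11, Mul(5, x)))
U = Rational(-54709, 111840) (U = Mul(Rational(1, 3), Add(Mul(323, Pow(-233, -1)), Mul(Add(328, -354), Pow(320, -1)))) = Mul(Rational(1, 3), Add(Mul(323, Rational(-1, 233)), Mul(-26, Rational(1, 320)))) = Mul(Rational(1, 3), Add(Rational(-323, 233), Rational(-13, 160))) = Mul(Rational(1, 3), Rational(-54709, 37280)) = Rational(-54709, 111840) ≈ -0.48917)
Mul(Function('F')(Mul(2, 0), Function('a')(0)), Add(U, -1369)) = Mul(Add(11, Mul(5, Mul(-5, 0))), Add(Rational(-54709, 111840), -1369)) = Mul(Add(11, Mul(5, 0)), Rational(-153163669, 111840)) = Mul(Add(11, 0), Rational(-153163669, 111840)) = Mul(11, Rational(-153163669, 111840)) = Rational(-1684800359, 111840)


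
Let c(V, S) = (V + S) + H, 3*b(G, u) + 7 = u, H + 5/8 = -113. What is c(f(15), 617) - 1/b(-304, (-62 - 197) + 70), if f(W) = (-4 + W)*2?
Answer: 205953/392 ≈ 525.39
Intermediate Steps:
H = -909/8 (H = -5/8 - 113 = -909/8 ≈ -113.63)
b(G, u) = -7/3 + u/3
f(W) = -8 + 2*W
c(V, S) = -909/8 + S + V (c(V, S) = (V + S) - 909/8 = (S + V) - 909/8 = -909/8 + S + V)
c(f(15), 617) - 1/b(-304, (-62 - 197) + 70) = (-909/8 + 617 + (-8 + 2*15)) - 1/(-7/3 + ((-62 - 197) + 70)/3) = (-909/8 + 617 + (-8 + 30)) - 1/(-7/3 + (-259 + 70)/3) = (-909/8 + 617 + 22) - 1/(-7/3 + (1/3)*(-189)) = 4203/8 - 1/(-7/3 - 63) = 4203/8 - 1/(-196/3) = 4203/8 - 1*(-3/196) = 4203/8 + 3/196 = 205953/392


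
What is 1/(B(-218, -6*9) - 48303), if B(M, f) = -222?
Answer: -1/48525 ≈ -2.0608e-5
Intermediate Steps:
1/(B(-218, -6*9) - 48303) = 1/(-222 - 48303) = 1/(-48525) = -1/48525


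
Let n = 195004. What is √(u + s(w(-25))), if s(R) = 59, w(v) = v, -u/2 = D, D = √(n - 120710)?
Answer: √(59 - 22*√614) ≈ 22.049*I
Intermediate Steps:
D = 11*√614 (D = √(195004 - 120710) = √74294 = 11*√614 ≈ 272.57)
u = -22*√614 ≈ -545.14
√(u + s(w(-25))) = √(-22*√614 + 59) = √(59 - 22*√614)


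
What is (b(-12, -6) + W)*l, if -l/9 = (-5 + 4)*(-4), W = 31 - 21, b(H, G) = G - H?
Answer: -576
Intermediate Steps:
W = 10
l = -36 (l = -9*(-5 + 4)*(-4) = -(-9)*(-4) = -9*4 = -36)
(b(-12, -6) + W)*l = ((-6 - 1*(-12)) + 10)*(-36) = ((-6 + 12) + 10)*(-36) = (6 + 10)*(-36) = 16*(-36) = -576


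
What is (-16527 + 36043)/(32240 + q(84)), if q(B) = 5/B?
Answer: 1639344/2708165 ≈ 0.60533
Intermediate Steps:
(-16527 + 36043)/(32240 + q(84)) = (-16527 + 36043)/(32240 + 5/84) = 19516/(32240 + 5*(1/84)) = 19516/(32240 + 5/84) = 19516/(2708165/84) = 19516*(84/2708165) = 1639344/2708165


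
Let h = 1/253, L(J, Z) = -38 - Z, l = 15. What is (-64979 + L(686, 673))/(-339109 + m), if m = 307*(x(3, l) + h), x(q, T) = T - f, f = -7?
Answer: 8309785/42042754 ≈ 0.19765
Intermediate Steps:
x(q, T) = 7 + T (x(q, T) = T - 1*(-7) = T + 7 = 7 + T)
h = 1/253 ≈ 0.0039526
m = 1709069/253 (m = 307*((7 + 15) + 1/253) = 307*(22 + 1/253) = 307*(5567/253) = 1709069/253 ≈ 6755.2)
(-64979 + L(686, 673))/(-339109 + m) = (-64979 + (-38 - 1*673))/(-339109 + 1709069/253) = (-64979 + (-38 - 673))/(-84085508/253) = (-64979 - 711)*(-253/84085508) = -65690*(-253/84085508) = 8309785/42042754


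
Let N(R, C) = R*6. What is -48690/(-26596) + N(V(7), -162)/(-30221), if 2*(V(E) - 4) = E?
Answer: 735131835/401878858 ≈ 1.8292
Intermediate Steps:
V(E) = 4 + E/2
N(R, C) = 6*R
-48690/(-26596) + N(V(7), -162)/(-30221) = -48690/(-26596) + (6*(4 + (½)*7))/(-30221) = -48690*(-1/26596) + (6*(4 + 7/2))*(-1/30221) = 24345/13298 + (6*(15/2))*(-1/30221) = 24345/13298 + 45*(-1/30221) = 24345/13298 - 45/30221 = 735131835/401878858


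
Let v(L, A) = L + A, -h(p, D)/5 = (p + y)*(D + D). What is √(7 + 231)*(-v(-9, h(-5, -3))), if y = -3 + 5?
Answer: 99*√238 ≈ 1527.3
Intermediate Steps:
y = 2
h(p, D) = -10*D*(2 + p) (h(p, D) = -5*(p + 2)*(D + D) = -5*(2 + p)*2*D = -10*D*(2 + p))
v(L, A) = A + L
√(7 + 231)*(-v(-9, h(-5, -3))) = √(7 + 231)*(-(-10*(-3)*(2 - 5) - 9)) = √238*(-(-10*(-3)*(-3) - 9)) = √238*(-(-90 - 9)) = √238*(-1*(-99)) = √238*99 = 99*√238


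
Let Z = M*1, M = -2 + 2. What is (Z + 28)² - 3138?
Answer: -2354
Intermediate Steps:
M = 0
Z = 0 (Z = 0*1 = 0)
(Z + 28)² - 3138 = (0 + 28)² - 3138 = 28² - 3138 = 784 - 3138 = -2354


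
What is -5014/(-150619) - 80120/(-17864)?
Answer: 217092221/48047461 ≈ 4.5183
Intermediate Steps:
-5014/(-150619) - 80120/(-17864) = -5014*(-1/150619) - 80120*(-1/17864) = 5014/150619 + 10015/2233 = 217092221/48047461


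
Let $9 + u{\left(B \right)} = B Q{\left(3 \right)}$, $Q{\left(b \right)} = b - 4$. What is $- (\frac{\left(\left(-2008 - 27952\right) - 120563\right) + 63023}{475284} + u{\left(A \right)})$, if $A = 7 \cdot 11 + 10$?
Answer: $\frac{11428691}{118821} \approx 96.184$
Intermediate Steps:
$A = 87$ ($A = 77 + 10 = 87$)
$Q{\left(b \right)} = -4 + b$ ($Q{\left(b \right)} = b - 4 = -4 + b$)
$u{\left(B \right)} = -9 - B$ ($u{\left(B \right)} = -9 + B \left(-4 + 3\right) = -9 + B \left(-1\right) = -9 - B$)
$- (\frac{\left(\left(-2008 - 27952\right) - 120563\right) + 63023}{475284} + u{\left(A \right)}) = - (\frac{\left(\left(-2008 - 27952\right) - 120563\right) + 63023}{475284} - 96) = - (\left(\left(-29960 - 120563\right) + 63023\right) \frac{1}{475284} - 96) = - (\left(-150523 + 63023\right) \frac{1}{475284} - 96) = - (\left(-87500\right) \frac{1}{475284} - 96) = - (- \frac{21875}{118821} - 96) = \left(-1\right) \left(- \frac{11428691}{118821}\right) = \frac{11428691}{118821}$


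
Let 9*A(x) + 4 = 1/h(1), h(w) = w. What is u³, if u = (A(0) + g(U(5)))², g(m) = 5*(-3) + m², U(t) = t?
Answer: 594823321/729 ≈ 8.1594e+5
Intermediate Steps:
g(m) = -15 + m²
A(x) = -⅓ (A(x) = -4/9 + (⅑)/1 = -4/9 + (⅑)*1 = -4/9 + ⅑ = -⅓)
u = 841/9 (u = (-⅓ + (-15 + 5²))² = (-⅓ + (-15 + 25))² = (-⅓ + 10)² = (29/3)² = 841/9 ≈ 93.444)
u³ = (841/9)³ = 594823321/729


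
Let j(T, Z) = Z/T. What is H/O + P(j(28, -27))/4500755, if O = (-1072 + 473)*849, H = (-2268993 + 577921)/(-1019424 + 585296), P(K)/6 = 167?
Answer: 13350417514106/62103732151783665 ≈ 0.00021497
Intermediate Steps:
P(K) = 1002 (P(K) = 6*167 = 1002)
H = 105692/27133 (H = -1691072/(-434128) = -1691072*(-1/434128) = 105692/27133 ≈ 3.8953)
O = -508551 (O = -599*849 = -508551)
H/O + P(j(28, -27))/4500755 = (105692/27133)/(-508551) + 1002/4500755 = (105692/27133)*(-1/508551) + 1002*(1/4500755) = -105692/13798514283 + 1002/4500755 = 13350417514106/62103732151783665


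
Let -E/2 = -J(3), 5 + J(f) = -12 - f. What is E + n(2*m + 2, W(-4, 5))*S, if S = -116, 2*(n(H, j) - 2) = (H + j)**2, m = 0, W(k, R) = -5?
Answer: -794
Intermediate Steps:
J(f) = -17 - f (J(f) = -5 + (-12 - f) = -17 - f)
E = -40 (E = -(-2)*(-17 - 1*3) = -(-2)*(-17 - 3) = -(-2)*(-20) = -2*20 = -40)
n(H, j) = 2 + (H + j)**2/2
E + n(2*m + 2, W(-4, 5))*S = -40 + (2 + ((2*0 + 2) - 5)**2/2)*(-116) = -40 + (2 + ((0 + 2) - 5)**2/2)*(-116) = -40 + (2 + (2 - 5)**2/2)*(-116) = -40 + (2 + (1/2)*(-3)**2)*(-116) = -40 + (2 + (1/2)*9)*(-116) = -40 + (2 + 9/2)*(-116) = -40 + (13/2)*(-116) = -40 - 754 = -794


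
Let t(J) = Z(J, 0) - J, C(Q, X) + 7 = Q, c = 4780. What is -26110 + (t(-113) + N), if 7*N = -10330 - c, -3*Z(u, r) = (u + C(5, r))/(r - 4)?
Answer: -2365873/84 ≈ -28165.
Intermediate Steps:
C(Q, X) = -7 + Q
Z(u, r) = -(-2 + u)/(3*(-4 + r)) (Z(u, r) = -(u + (-7 + 5))/(3*(r - 4)) = -(u - 2)/(3*(-4 + r)) = -(-2 + u)/(3*(-4 + r)))
N = -15110/7 (N = (-10330 - 1*4780)/7 = (-10330 - 4780)/7 = (1/7)*(-15110) = -15110/7 ≈ -2158.6)
t(J) = -1/6 - 11*J/12 (t(J) = (2 - J)/(3*(-4 + 0)) - J = (1/3)*(2 - J)/(-4) - J = (1/3)*(-1/4)*(2 - J) - J = (-1/6 + J/12) - J = -1/6 - 11*J/12)
-26110 + (t(-113) + N) = -26110 + ((-1/6 - 11/12*(-113)) - 15110/7) = -26110 + ((-1/6 + 1243/12) - 15110/7) = -26110 + (1241/12 - 15110/7) = -26110 - 172633/84 = -2365873/84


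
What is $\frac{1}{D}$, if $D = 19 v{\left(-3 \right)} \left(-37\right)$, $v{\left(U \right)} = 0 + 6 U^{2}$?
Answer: $- \frac{1}{37962} \approx -2.6342 \cdot 10^{-5}$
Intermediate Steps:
$v{\left(U \right)} = 6 U^{2}$
$D = -37962$ ($D = 19 \cdot 6 \left(-3\right)^{2} \left(-37\right) = 19 \cdot 6 \cdot 9 \left(-37\right) = 19 \cdot 54 \left(-37\right) = 1026 \left(-37\right) = -37962$)
$\frac{1}{D} = \frac{1}{-37962} = - \frac{1}{37962}$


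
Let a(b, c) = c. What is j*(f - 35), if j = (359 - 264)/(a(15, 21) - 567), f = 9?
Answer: 95/21 ≈ 4.5238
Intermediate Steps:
j = -95/546 (j = (359 - 264)/(21 - 567) = 95/(-546) = 95*(-1/546) = -95/546 ≈ -0.17399)
j*(f - 35) = -95*(9 - 35)/546 = -95/546*(-26) = 95/21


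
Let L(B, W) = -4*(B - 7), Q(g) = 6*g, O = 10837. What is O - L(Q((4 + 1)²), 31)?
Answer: 11409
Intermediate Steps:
L(B, W) = 28 - 4*B (L(B, W) = -4*(-7 + B) = 28 - 4*B)
O - L(Q((4 + 1)²), 31) = 10837 - (28 - 24*(4 + 1)²) = 10837 - (28 - 24*5²) = 10837 - (28 - 24*25) = 10837 - (28 - 4*150) = 10837 - (28 - 600) = 10837 - 1*(-572) = 10837 + 572 = 11409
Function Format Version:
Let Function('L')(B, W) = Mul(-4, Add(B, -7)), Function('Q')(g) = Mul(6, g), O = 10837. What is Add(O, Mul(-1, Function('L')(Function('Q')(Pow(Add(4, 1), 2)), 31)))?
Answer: 11409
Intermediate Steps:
Function('L')(B, W) = Add(28, Mul(-4, B)) (Function('L')(B, W) = Mul(-4, Add(-7, B)) = Add(28, Mul(-4, B)))
Add(O, Mul(-1, Function('L')(Function('Q')(Pow(Add(4, 1), 2)), 31))) = Add(10837, Mul(-1, Add(28, Mul(-4, Mul(6, Pow(Add(4, 1), 2)))))) = Add(10837, Mul(-1, Add(28, Mul(-4, Mul(6, Pow(5, 2)))))) = Add(10837, Mul(-1, Add(28, Mul(-4, Mul(6, 25))))) = Add(10837, Mul(-1, Add(28, Mul(-4, 150)))) = Add(10837, Mul(-1, Add(28, -600))) = Add(10837, Mul(-1, -572)) = Add(10837, 572) = 11409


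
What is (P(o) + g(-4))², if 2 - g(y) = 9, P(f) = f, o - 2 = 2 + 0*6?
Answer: 9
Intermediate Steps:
o = 4 (o = 2 + (2 + 0*6) = 2 + (2 + 0) = 2 + 2 = 4)
g(y) = -7 (g(y) = 2 - 1*9 = 2 - 9 = -7)
(P(o) + g(-4))² = (4 - 7)² = (-3)² = 9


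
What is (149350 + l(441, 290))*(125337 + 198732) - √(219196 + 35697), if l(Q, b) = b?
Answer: 48493685160 - 83*√37 ≈ 4.8494e+10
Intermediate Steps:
(149350 + l(441, 290))*(125337 + 198732) - √(219196 + 35697) = (149350 + 290)*(125337 + 198732) - √(219196 + 35697) = 149640*324069 - √254893 = 48493685160 - 83*√37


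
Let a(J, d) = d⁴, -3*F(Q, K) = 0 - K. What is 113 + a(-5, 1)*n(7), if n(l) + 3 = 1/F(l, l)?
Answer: 773/7 ≈ 110.43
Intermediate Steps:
F(Q, K) = K/3 (F(Q, K) = -(0 - K)/3 = -(-1)*K/3 = K/3)
n(l) = -3 + 3/l (n(l) = -3 + 1/(l/3) = -3 + 3/l)
113 + a(-5, 1)*n(7) = 113 + 1⁴*(-3 + 3/7) = 113 + 1*(-3 + 3*(⅐)) = 113 + 1*(-3 + 3/7) = 113 + 1*(-18/7) = 113 - 18/7 = 773/7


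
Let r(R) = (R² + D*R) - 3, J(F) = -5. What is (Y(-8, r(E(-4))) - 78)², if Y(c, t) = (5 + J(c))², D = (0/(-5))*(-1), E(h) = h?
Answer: 6084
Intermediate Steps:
D = 0 (D = (0*(-⅕))*(-1) = 0*(-1) = 0)
r(R) = -3 + R² (r(R) = (R² + 0*R) - 3 = (R² + 0) - 3 = R² - 3 = -3 + R²)
Y(c, t) = 0 (Y(c, t) = (5 - 5)² = 0² = 0)
(Y(-8, r(E(-4))) - 78)² = (0 - 78)² = (-78)² = 6084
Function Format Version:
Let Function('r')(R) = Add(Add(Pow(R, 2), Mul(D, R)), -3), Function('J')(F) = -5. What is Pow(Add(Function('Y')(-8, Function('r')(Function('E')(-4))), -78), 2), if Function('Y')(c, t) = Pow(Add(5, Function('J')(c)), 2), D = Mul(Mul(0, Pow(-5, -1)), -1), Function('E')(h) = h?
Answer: 6084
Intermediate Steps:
D = 0 (D = Mul(Mul(0, Rational(-1, 5)), -1) = Mul(0, -1) = 0)
Function('r')(R) = Add(-3, Pow(R, 2)) (Function('r')(R) = Add(Add(Pow(R, 2), Mul(0, R)), -3) = Add(Add(Pow(R, 2), 0), -3) = Add(Pow(R, 2), -3) = Add(-3, Pow(R, 2)))
Function('Y')(c, t) = 0 (Function('Y')(c, t) = Pow(Add(5, -5), 2) = Pow(0, 2) = 0)
Pow(Add(Function('Y')(-8, Function('r')(Function('E')(-4))), -78), 2) = Pow(Add(0, -78), 2) = Pow(-78, 2) = 6084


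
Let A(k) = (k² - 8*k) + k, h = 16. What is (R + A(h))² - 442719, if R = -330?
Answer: -408123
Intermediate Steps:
A(k) = k² - 7*k
(R + A(h))² - 442719 = (-330 + 16*(-7 + 16))² - 442719 = (-330 + 16*9)² - 442719 = (-330 + 144)² - 442719 = (-186)² - 442719 = 34596 - 442719 = -408123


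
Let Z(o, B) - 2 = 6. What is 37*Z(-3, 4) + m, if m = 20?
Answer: 316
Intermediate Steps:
Z(o, B) = 8 (Z(o, B) = 2 + 6 = 8)
37*Z(-3, 4) + m = 37*8 + 20 = 296 + 20 = 316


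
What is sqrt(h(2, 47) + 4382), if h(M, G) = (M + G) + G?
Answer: sqrt(4478) ≈ 66.918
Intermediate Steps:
h(M, G) = M + 2*G (h(M, G) = (G + M) + G = M + 2*G)
sqrt(h(2, 47) + 4382) = sqrt((2 + 2*47) + 4382) = sqrt((2 + 94) + 4382) = sqrt(96 + 4382) = sqrt(4478)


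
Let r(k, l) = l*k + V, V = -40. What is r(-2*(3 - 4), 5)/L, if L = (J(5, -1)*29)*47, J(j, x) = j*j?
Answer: -6/6815 ≈ -0.00088041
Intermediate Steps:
J(j, x) = j²
r(k, l) = -40 + k*l (r(k, l) = l*k - 40 = k*l - 40 = -40 + k*l)
L = 34075 (L = (5²*29)*47 = (25*29)*47 = 725*47 = 34075)
r(-2*(3 - 4), 5)/L = (-40 - 2*(3 - 4)*5)/34075 = (-40 - 2*(-1)*5)*(1/34075) = (-40 + 2*5)*(1/34075) = (-40 + 10)*(1/34075) = -30*1/34075 = -6/6815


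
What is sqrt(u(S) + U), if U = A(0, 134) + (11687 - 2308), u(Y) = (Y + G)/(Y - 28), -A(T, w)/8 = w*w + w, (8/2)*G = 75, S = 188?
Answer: 3*I*sqrt(96241570)/80 ≈ 367.89*I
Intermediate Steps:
G = 75/4 (G = (1/4)*75 = 75/4 ≈ 18.750)
A(T, w) = -8*w - 8*w**2 (A(T, w) = -8*(w*w + w) = -8*(w**2 + w) = -8*(w + w**2) = -8*w - 8*w**2)
u(Y) = (75/4 + Y)/(-28 + Y) (u(Y) = (Y + 75/4)/(Y - 28) = (75/4 + Y)/(-28 + Y))
U = -135341 (U = -8*134*(1 + 134) + (11687 - 2308) = -8*134*135 + 9379 = -144720 + 9379 = -135341)
sqrt(u(S) + U) = sqrt((75/4 + 188)/(-28 + 188) - 135341) = sqrt((827/4)/160 - 135341) = sqrt((1/160)*(827/4) - 135341) = sqrt(827/640 - 135341) = sqrt(-86617413/640) = 3*I*sqrt(96241570)/80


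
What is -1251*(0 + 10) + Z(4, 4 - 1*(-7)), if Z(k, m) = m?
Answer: -12499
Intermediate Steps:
-1251*(0 + 10) + Z(4, 4 - 1*(-7)) = -1251*(0 + 10) + (4 - 1*(-7)) = -1251*10 + (4 + 7) = -139*90 + 11 = -12510 + 11 = -12499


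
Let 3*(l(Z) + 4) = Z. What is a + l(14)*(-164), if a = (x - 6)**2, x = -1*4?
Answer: -28/3 ≈ -9.3333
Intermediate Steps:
l(Z) = -4 + Z/3
x = -4
a = 100 (a = (-4 - 6)**2 = (-10)**2 = 100)
a + l(14)*(-164) = 100 + (-4 + (1/3)*14)*(-164) = 100 + (-4 + 14/3)*(-164) = 100 + (2/3)*(-164) = 100 - 328/3 = -28/3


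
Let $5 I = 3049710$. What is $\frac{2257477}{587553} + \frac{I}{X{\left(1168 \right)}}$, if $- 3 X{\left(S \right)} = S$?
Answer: $- \frac{536241511321}{343130952} \approx -1562.8$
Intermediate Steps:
$I = 609942$ ($I = \frac{1}{5} \cdot 3049710 = 609942$)
$X{\left(S \right)} = - \frac{S}{3}$
$\frac{2257477}{587553} + \frac{I}{X{\left(1168 \right)}} = \frac{2257477}{587553} + \frac{609942}{\left(- \frac{1}{3}\right) 1168} = 2257477 \cdot \frac{1}{587553} + \frac{609942}{- \frac{1168}{3}} = \frac{2257477}{587553} + 609942 \left(- \frac{3}{1168}\right) = \frac{2257477}{587553} - \frac{914913}{584} = - \frac{536241511321}{343130952}$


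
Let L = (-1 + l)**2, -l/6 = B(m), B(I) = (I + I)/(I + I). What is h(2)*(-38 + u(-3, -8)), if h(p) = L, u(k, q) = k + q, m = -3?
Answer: -2401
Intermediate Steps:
B(I) = 1 (B(I) = (2*I)/((2*I)) = (2*I)*(1/(2*I)) = 1)
l = -6 (l = -6*1 = -6)
L = 49 (L = (-1 - 6)**2 = (-7)**2 = 49)
h(p) = 49
h(2)*(-38 + u(-3, -8)) = 49*(-38 + (-3 - 8)) = 49*(-38 - 11) = 49*(-49) = -2401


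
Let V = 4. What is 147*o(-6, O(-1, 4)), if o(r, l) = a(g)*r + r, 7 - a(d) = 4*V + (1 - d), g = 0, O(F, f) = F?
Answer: 7938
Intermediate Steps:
a(d) = -10 + d (a(d) = 7 - (4*4 + (1 - d)) = 7 - (16 + (1 - d)) = 7 - (17 - d) = 7 + (-17 + d) = -10 + d)
o(r, l) = -9*r (o(r, l) = (-10 + 0)*r + r = -10*r + r = -9*r)
147*o(-6, O(-1, 4)) = 147*(-9*(-6)) = 147*54 = 7938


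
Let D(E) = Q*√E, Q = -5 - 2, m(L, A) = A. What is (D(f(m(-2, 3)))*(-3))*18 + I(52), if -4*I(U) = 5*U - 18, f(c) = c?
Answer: -121/2 + 378*√3 ≈ 594.21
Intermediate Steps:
Q = -7
D(E) = -7*√E
I(U) = 9/2 - 5*U/4 (I(U) = -(5*U - 18)/4 = -(-18 + 5*U)/4 = 9/2 - 5*U/4)
(D(f(m(-2, 3)))*(-3))*18 + I(52) = (-7*√3*(-3))*18 + (9/2 - 5/4*52) = (21*√3)*18 + (9/2 - 65) = 378*√3 - 121/2 = -121/2 + 378*√3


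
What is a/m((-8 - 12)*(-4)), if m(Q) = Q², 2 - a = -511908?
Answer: 51191/640 ≈ 79.986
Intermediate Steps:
a = 511910 (a = 2 - 1*(-511908) = 2 + 511908 = 511910)
a/m((-8 - 12)*(-4)) = 511910/(((-8 - 12)*(-4))²) = 511910/((-20*(-4))²) = 511910/(80²) = 511910/6400 = 511910*(1/6400) = 51191/640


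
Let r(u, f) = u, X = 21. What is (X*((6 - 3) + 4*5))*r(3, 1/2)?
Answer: 1449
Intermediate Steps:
(X*((6 - 3) + 4*5))*r(3, 1/2) = (21*((6 - 3) + 4*5))*3 = (21*(3 + 20))*3 = (21*23)*3 = 483*3 = 1449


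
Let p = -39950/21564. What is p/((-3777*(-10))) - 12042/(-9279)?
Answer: 108972272219/83972092068 ≈ 1.2977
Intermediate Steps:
p = -19975/10782 (p = -39950*1/21564 = -19975/10782 ≈ -1.8526)
p/((-3777*(-10))) - 12042/(-9279) = -19975/(10782*((-3777*(-10)))) - 12042/(-9279) = -19975/10782/37770 - 12042*(-1/9279) = -19975/10782*1/37770 + 1338/1031 = -3995/81447228 + 1338/1031 = 108972272219/83972092068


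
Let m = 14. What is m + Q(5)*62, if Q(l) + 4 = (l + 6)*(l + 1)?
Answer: 3858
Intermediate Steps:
Q(l) = -4 + (1 + l)*(6 + l) (Q(l) = -4 + (l + 6)*(l + 1) = -4 + (6 + l)*(1 + l) = -4 + (1 + l)*(6 + l))
m + Q(5)*62 = 14 + (2 + 5**2 + 7*5)*62 = 14 + (2 + 25 + 35)*62 = 14 + 62*62 = 14 + 3844 = 3858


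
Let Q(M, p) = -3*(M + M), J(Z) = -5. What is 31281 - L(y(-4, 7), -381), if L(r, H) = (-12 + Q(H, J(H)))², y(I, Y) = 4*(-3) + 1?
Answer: -5139795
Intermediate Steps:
y(I, Y) = -11 (y(I, Y) = -12 + 1 = -11)
Q(M, p) = -6*M
L(r, H) = (-12 - 6*H)²
31281 - L(y(-4, 7), -381) = 31281 - 36*(2 - 381)² = 31281 - 36*(-379)² = 31281 - 36*143641 = 31281 - 1*5171076 = 31281 - 5171076 = -5139795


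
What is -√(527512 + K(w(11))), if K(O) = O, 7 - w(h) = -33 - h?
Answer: -√527563 ≈ -726.33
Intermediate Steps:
w(h) = 40 + h (w(h) = 7 - (-33 - h) = 7 + (33 + h) = 40 + h)
-√(527512 + K(w(11))) = -√(527512 + (40 + 11)) = -√(527512 + 51) = -√527563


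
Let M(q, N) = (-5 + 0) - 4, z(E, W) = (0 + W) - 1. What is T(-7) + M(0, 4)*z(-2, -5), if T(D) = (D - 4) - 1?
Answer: 42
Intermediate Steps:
z(E, W) = -1 + W (z(E, W) = W - 1 = -1 + W)
M(q, N) = -9 (M(q, N) = -5 - 4 = -9)
T(D) = -5 + D (T(D) = (-4 + D) - 1 = -5 + D)
T(-7) + M(0, 4)*z(-2, -5) = (-5 - 7) - 9*(-1 - 5) = -12 - 9*(-6) = -12 + 54 = 42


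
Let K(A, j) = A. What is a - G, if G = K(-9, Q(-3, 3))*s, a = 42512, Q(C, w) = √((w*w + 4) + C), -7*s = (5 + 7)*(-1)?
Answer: 297692/7 ≈ 42527.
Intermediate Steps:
s = 12/7 (s = -(5 + 7)*(-1)/7 = -12*(-1)/7 = -⅐*(-12) = 12/7 ≈ 1.7143)
Q(C, w) = √(4 + C + w²) (Q(C, w) = √((w² + 4) + C) = √((4 + w²) + C) = √(4 + C + w²))
G = -108/7 (G = -9*12/7 = -108/7 ≈ -15.429)
a - G = 42512 - 1*(-108/7) = 42512 + 108/7 = 297692/7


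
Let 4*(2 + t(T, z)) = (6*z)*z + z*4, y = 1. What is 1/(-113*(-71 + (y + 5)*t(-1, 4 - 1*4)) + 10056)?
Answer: 1/19435 ≈ 5.1454e-5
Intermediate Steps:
t(T, z) = -2 + z + 3*z²/2 (t(T, z) = -2 + ((6*z)*z + z*4)/4 = -2 + (6*z² + 4*z)/4 = -2 + (4*z + 6*z²)/4 = -2 + (z + 3*z²/2) = -2 + z + 3*z²/2)
1/(-113*(-71 + (y + 5)*t(-1, 4 - 1*4)) + 10056) = 1/(-113*(-71 + (1 + 5)*(-2 + (4 - 1*4) + 3*(4 - 1*4)²/2)) + 10056) = 1/(-113*(-71 + 6*(-2 + (4 - 4) + 3*(4 - 4)²/2)) + 10056) = 1/(-113*(-71 + 6*(-2 + 0 + (3/2)*0²)) + 10056) = 1/(-113*(-71 + 6*(-2 + 0 + (3/2)*0)) + 10056) = 1/(-113*(-71 + 6*(-2 + 0 + 0)) + 10056) = 1/(-113*(-71 + 6*(-2)) + 10056) = 1/(-113*(-71 - 12) + 10056) = 1/(-113*(-83) + 10056) = 1/(9379 + 10056) = 1/19435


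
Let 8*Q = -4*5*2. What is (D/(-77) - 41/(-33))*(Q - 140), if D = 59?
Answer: -1450/21 ≈ -69.048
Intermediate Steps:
Q = -5 (Q = (-4*5*2)/8 = (-20*2)/8 = (⅛)*(-40) = -5)
(D/(-77) - 41/(-33))*(Q - 140) = (59/(-77) - 41/(-33))*(-5 - 140) = (59*(-1/77) - 41*(-1/33))*(-145) = (-59/77 + 41/33)*(-145) = (10/21)*(-145) = -1450/21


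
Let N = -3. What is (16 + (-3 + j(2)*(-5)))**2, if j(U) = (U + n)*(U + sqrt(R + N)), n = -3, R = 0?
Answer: 454 + 230*I*sqrt(3) ≈ 454.0 + 398.37*I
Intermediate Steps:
j(U) = (-3 + U)*(U + I*sqrt(3)) (j(U) = (U - 3)*(U + sqrt(0 - 3)) = (-3 + U)*(U + sqrt(-3)) = (-3 + U)*(U + I*sqrt(3)))
(16 + (-3 + j(2)*(-5)))**2 = (16 + (-3 + (2**2 - 3*2 - 3*I*sqrt(3) + I*2*sqrt(3))*(-5)))**2 = (16 + (-3 + (4 - 6 - 3*I*sqrt(3) + 2*I*sqrt(3))*(-5)))**2 = (16 + (-3 + (-2 - I*sqrt(3))*(-5)))**2 = (16 + (-3 + (10 + 5*I*sqrt(3))))**2 = (16 + (7 + 5*I*sqrt(3)))**2 = (23 + 5*I*sqrt(3))**2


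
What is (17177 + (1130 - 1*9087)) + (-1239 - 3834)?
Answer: 4147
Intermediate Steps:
(17177 + (1130 - 1*9087)) + (-1239 - 3834) = (17177 + (1130 - 9087)) - 5073 = (17177 - 7957) - 5073 = 9220 - 5073 = 4147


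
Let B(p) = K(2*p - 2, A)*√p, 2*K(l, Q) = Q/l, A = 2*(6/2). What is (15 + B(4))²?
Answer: 256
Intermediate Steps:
A = 6 (A = 2*(6*(½)) = 2*3 = 6)
K(l, Q) = Q/(2*l) (K(l, Q) = (Q/l)/2 = Q/(2*l))
B(p) = 3*√p/(-2 + 2*p) (B(p) = ((½)*6/(2*p - 2))*√p = ((½)*6/(-2 + 2*p))*√p = (3/(-2 + 2*p))*√p = 3*√p/(-2 + 2*p))
(15 + B(4))² = (15 + 3*√4/(2*(-1 + 4)))² = (15 + (3/2)*2/3)² = (15 + (3/2)*2*(⅓))² = (15 + 1)² = 16² = 256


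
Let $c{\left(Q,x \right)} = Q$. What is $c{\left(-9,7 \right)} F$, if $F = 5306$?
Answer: $-47754$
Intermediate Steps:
$c{\left(-9,7 \right)} F = \left(-9\right) 5306 = -47754$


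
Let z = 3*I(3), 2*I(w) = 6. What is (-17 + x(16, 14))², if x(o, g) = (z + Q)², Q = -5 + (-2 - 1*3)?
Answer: 256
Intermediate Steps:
I(w) = 3 (I(w) = (½)*6 = 3)
Q = -10 (Q = -5 + (-2 - 3) = -5 - 5 = -10)
z = 9 (z = 3*3 = 9)
x(o, g) = 1 (x(o, g) = (9 - 10)² = (-1)² = 1)
(-17 + x(16, 14))² = (-17 + 1)² = (-16)² = 256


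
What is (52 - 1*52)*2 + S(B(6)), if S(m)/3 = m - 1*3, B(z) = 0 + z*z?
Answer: 99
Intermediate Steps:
B(z) = z² (B(z) = 0 + z² = z²)
S(m) = -9 + 3*m (S(m) = 3*(m - 1*3) = 3*(m - 3) = 3*(-3 + m) = -9 + 3*m)
(52 - 1*52)*2 + S(B(6)) = (52 - 1*52)*2 + (-9 + 3*6²) = (52 - 52)*2 + (-9 + 3*36) = 0*2 + (-9 + 108) = 0 + 99 = 99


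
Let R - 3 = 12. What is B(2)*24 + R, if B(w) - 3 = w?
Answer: 135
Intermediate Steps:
R = 15 (R = 3 + 12 = 15)
B(w) = 3 + w
B(2)*24 + R = (3 + 2)*24 + 15 = 5*24 + 15 = 120 + 15 = 135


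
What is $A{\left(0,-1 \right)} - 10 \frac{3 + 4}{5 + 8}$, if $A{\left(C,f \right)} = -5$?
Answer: $- \frac{135}{13} \approx -10.385$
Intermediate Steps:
$A{\left(0,-1 \right)} - 10 \frac{3 + 4}{5 + 8} = -5 - 10 \frac{3 + 4}{5 + 8} = -5 - 10 \cdot \frac{7}{13} = -5 - 10 \cdot 7 \cdot \frac{1}{13} = -5 - \frac{70}{13} = - \frac{135}{13}$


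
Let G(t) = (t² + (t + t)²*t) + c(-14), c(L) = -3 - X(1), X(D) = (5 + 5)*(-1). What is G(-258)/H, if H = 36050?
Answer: -68627477/36050 ≈ -1903.7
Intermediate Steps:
X(D) = -10 (X(D) = 10*(-1) = -10)
c(L) = 7 (c(L) = -3 - 1*(-10) = -3 + 10 = 7)
G(t) = 7 + t² + 4*t³ (G(t) = (t² + (t + t)²*t) + 7 = (t² + (2*t)²*t) + 7 = (t² + (4*t²)*t) + 7 = (t² + 4*t³) + 7 = 7 + t² + 4*t³)
G(-258)/H = (7 + (-258)² + 4*(-258)³)/36050 = (7 + 66564 + 4*(-17173512))*(1/36050) = (7 + 66564 - 68694048)*(1/36050) = -68627477*1/36050 = -68627477/36050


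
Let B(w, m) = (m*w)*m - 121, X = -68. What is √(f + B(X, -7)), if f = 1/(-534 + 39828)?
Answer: I*√592388402246/13098 ≈ 58.762*I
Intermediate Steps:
f = 1/39294 ≈ 2.5449e-5
B(w, m) = -121 + w*m² (B(w, m) = w*m² - 121 = -121 + w*m²)
√(f + B(X, -7)) = √(1/39294 + (-121 - 68*(-7)²)) = √(1/39294 + (-121 - 68*49)) = √(1/39294 + (-121 - 3332)) = √(1/39294 - 3453) = √(-135682181/39294) = I*√592388402246/13098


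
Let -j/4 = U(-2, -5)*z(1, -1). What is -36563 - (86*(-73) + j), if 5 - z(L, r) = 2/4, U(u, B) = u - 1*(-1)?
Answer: -30303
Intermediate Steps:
U(u, B) = 1 + u (U(u, B) = u + 1 = 1 + u)
z(L, r) = 9/2 (z(L, r) = 5 - 2/4 = 5 - 1*½ = 5 - ½ = 9/2)
j = 18 (j = -4*(1 - 2)*9/2 = -(-4)*9/2 = -4*(-9/2) = 18)
-36563 - (86*(-73) + j) = -36563 - (86*(-73) + 18) = -36563 - (-6278 + 18) = -36563 - 1*(-6260) = -36563 + 6260 = -30303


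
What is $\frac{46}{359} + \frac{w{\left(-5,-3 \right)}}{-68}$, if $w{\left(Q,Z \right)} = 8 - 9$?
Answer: $\frac{3487}{24412} \approx 0.14284$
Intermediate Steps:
$w{\left(Q,Z \right)} = -1$ ($w{\left(Q,Z \right)} = 8 - 9 = -1$)
$\frac{46}{359} + \frac{w{\left(-5,-3 \right)}}{-68} = \frac{46}{359} - \frac{1}{-68} = 46 \cdot \frac{1}{359} - - \frac{1}{68} = \frac{46}{359} + \frac{1}{68} = \frac{3487}{24412}$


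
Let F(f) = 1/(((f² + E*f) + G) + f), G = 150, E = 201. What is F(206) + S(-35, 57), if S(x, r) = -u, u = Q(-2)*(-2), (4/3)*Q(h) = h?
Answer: -252593/84198 ≈ -3.0000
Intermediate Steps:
Q(h) = 3*h/4
u = 3 (u = ((¾)*(-2))*(-2) = -3/2*(-2) = 3)
S(x, r) = -3 (S(x, r) = -1*3 = -3)
F(f) = 1/(150 + f² + 202*f) (F(f) = 1/(((f² + 201*f) + 150) + f) = 1/((150 + f² + 201*f) + f) = 1/(150 + f² + 202*f))
F(206) + S(-35, 57) = 1/(150 + 206² + 202*206) - 3 = 1/(150 + 42436 + 41612) - 3 = 1/84198 - 3 = -252593/84198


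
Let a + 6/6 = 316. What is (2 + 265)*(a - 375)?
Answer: -16020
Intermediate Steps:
a = 315 (a = -1 + 316 = 315)
(2 + 265)*(a - 375) = (2 + 265)*(315 - 375) = 267*(-60) = -16020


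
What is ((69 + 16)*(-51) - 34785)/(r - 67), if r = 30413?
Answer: -19560/15173 ≈ -1.2891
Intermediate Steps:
((69 + 16)*(-51) - 34785)/(r - 67) = ((69 + 16)*(-51) - 34785)/(30413 - 67) = (85*(-51) - 34785)/30346 = (-4335 - 34785)*(1/30346) = -39120*1/30346 = -19560/15173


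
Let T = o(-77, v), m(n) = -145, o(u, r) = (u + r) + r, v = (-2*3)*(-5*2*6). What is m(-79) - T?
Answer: -788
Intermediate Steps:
v = 360 (v = -(-60)*6 = -6*(-60) = 360)
o(u, r) = u + 2*r (o(u, r) = (r + u) + r = u + 2*r)
T = 643 (T = -77 + 2*360 = -77 + 720 = 643)
m(-79) - T = -145 - 1*643 = -145 - 643 = -788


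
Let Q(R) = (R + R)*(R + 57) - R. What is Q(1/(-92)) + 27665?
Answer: 117073083/4232 ≈ 27664.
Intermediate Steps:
Q(R) = -R + 2*R*(57 + R) (Q(R) = (2*R)*(57 + R) - R = 2*R*(57 + R) - R = -R + 2*R*(57 + R))
Q(1/(-92)) + 27665 = (113 + 2/(-92))/(-92) + 27665 = -(113 + 2*(-1/92))/92 + 27665 = -(113 - 1/46)/92 + 27665 = -1/92*5197/46 + 27665 = -5197/4232 + 27665 = 117073083/4232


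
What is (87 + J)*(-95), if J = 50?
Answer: -13015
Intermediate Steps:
(87 + J)*(-95) = (87 + 50)*(-95) = 137*(-95) = -13015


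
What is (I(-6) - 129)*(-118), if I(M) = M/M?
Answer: 15104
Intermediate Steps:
I(M) = 1
(I(-6) - 129)*(-118) = (1 - 129)*(-118) = -128*(-118) = 15104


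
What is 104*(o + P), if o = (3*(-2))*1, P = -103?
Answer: -11336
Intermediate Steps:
o = -6 (o = -6*1 = -6)
104*(o + P) = 104*(-6 - 103) = 104*(-109) = -11336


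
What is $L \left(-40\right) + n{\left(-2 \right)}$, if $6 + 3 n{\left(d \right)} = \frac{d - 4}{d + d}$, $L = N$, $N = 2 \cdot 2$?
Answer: $- \frac{323}{2} \approx -161.5$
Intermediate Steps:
$N = 4$
$L = 4$
$n{\left(d \right)} = -2 + \frac{-4 + d}{6 d}$ ($n{\left(d \right)} = -2 + \frac{\left(d - 4\right) \frac{1}{d + d}}{3} = -2 + \frac{\left(-4 + d\right) \frac{1}{2 d}}{3} = -2 + \frac{\frac{1}{2} \frac{1}{d} \left(-4 + d\right)}{3} = -2 + \frac{-4 + d}{6 d}$)
$L \left(-40\right) + n{\left(-2 \right)} = 4 \left(-40\right) + \frac{-4 - -22}{6 \left(-2\right)} = -160 + \frac{1}{6} \left(- \frac{1}{2}\right) \left(-4 + 22\right) = -160 + \frac{1}{6} \left(- \frac{1}{2}\right) 18 = -160 - \frac{3}{2} = - \frac{323}{2}$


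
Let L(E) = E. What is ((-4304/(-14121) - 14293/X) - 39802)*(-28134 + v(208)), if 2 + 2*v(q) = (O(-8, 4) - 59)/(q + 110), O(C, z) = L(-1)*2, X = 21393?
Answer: 23906115316102289503/21347732412 ≈ 1.1198e+9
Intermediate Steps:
O(C, z) = -2 (O(C, z) = -1*2 = -2)
v(q) = -1 - 61/(2*(110 + q)) (v(q) = -1 + ((-2 - 59)/(q + 110))/2 = -1 + (-61/(110 + q))/2 = -1 - 61/(2*(110 + q)))
((-4304/(-14121) - 14293/X) - 39802)*(-28134 + v(208)) = ((-4304/(-14121) - 14293/21393) - 39802)*(-28134 + (-281/2 - 1*208)/(110 + 208)) = ((-4304*(-1/14121) - 14293*1/21393) - 39802)*(-28134 + (-281/2 - 208)/318) = ((4304/14121 - 14293/21393) - 39802)*(-28134 + (1/318)*(-697/2)) = (-12195109/33565617 - 39802)*(-28134 - 697/636) = -1335990882943/33565617*(-17893921/636) = 23906115316102289503/21347732412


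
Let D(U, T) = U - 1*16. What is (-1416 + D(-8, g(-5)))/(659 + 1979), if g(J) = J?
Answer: -720/1319 ≈ -0.54587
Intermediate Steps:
D(U, T) = -16 + U (D(U, T) = U - 16 = -16 + U)
(-1416 + D(-8, g(-5)))/(659 + 1979) = (-1416 + (-16 - 8))/(659 + 1979) = (-1416 - 24)/2638 = -1440*1/2638 = -720/1319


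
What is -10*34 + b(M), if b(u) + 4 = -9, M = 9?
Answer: -353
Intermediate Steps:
b(u) = -13 (b(u) = -4 - 9 = -13)
-10*34 + b(M) = -10*34 - 13 = -340 - 13 = -353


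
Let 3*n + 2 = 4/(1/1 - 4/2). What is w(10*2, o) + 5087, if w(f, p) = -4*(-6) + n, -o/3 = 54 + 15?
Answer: 5109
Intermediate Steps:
o = -207 (o = -3*(54 + 15) = -3*69 = -207)
n = -2 (n = -⅔ + (4/(1/1 - 4/2))/3 = -⅔ + (4/(1*1 - 4*½))/3 = -⅔ + (4/(1 - 2))/3 = -⅔ + (4/(-1))/3 = -⅔ + (4*(-1))/3 = -⅔ + (⅓)*(-4) = -⅔ - 4/3 = -2)
w(f, p) = 22 (w(f, p) = -4*(-6) - 2 = 24 - 2 = 22)
w(10*2, o) + 5087 = 22 + 5087 = 5109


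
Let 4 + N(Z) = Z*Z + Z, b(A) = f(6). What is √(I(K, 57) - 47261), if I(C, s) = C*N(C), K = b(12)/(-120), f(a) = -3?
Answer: I*√30247103590/800 ≈ 217.4*I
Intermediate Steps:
b(A) = -3
K = 1/40 (K = -3/(-120) = -3*(-1/120) = 1/40 ≈ 0.025000)
N(Z) = -4 + Z + Z² (N(Z) = -4 + (Z*Z + Z) = -4 + (Z² + Z) = -4 + (Z + Z²) = -4 + Z + Z²)
I(C, s) = C*(-4 + C + C²)
√(I(K, 57) - 47261) = √((-4 + 1/40 + (1/40)²)/40 - 47261) = √((-4 + 1/40 + 1/1600)/40 - 47261) = √((1/40)*(-6359/1600) - 47261) = √(-6359/64000 - 47261) = √(-3024710359/64000) = I*√30247103590/800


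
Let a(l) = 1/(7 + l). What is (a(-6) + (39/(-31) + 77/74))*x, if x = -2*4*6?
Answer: -43080/1147 ≈ -37.559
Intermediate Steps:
x = -48 (x = -8*6 = -48)
(a(-6) + (39/(-31) + 77/74))*x = (1/(7 - 6) + (39/(-31) + 77/74))*(-48) = (1/1 + (39*(-1/31) + 77*(1/74)))*(-48) = (1 + (-39/31 + 77/74))*(-48) = (1 - 499/2294)*(-48) = (1795/2294)*(-48) = -43080/1147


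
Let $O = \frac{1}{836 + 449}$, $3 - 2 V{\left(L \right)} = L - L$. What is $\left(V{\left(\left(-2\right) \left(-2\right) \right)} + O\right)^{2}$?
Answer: $\frac{14876449}{6604900} \approx 2.2523$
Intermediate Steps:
$V{\left(L \right)} = \frac{3}{2}$ ($V{\left(L \right)} = \frac{3}{2} - \frac{L - L}{2} = \frac{3}{2} - 0 = \frac{3}{2} + 0 = \frac{3}{2}$)
$O = \frac{1}{1285} \approx 0.00077821$
$\left(V{\left(\left(-2\right) \left(-2\right) \right)} + O\right)^{2} = \left(\frac{3}{2} + \frac{1}{1285}\right)^{2} = \left(\frac{3857}{2570}\right)^{2} = \frac{14876449}{6604900}$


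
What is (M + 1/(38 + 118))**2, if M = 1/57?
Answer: 5041/8785296 ≈ 0.00057380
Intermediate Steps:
M = 1/57 ≈ 0.017544
(M + 1/(38 + 118))**2 = (1/57 + 1/(38 + 118))**2 = (1/57 + 1/156)**2 = (71/2964)**2 = 5041/8785296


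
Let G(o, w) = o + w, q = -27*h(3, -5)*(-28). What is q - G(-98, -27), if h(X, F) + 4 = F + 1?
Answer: -5923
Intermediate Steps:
h(X, F) = -3 + F (h(X, F) = -4 + (F + 1) = -4 + (1 + F) = -3 + F)
q = -6048 (q = -27*(-3 - 5)*(-28) = -27*(-8)*(-28) = 216*(-28) = -6048)
q - G(-98, -27) = -6048 - (-98 - 27) = -6048 - 1*(-125) = -6048 + 125 = -5923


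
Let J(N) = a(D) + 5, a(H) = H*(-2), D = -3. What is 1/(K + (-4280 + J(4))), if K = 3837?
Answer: -1/432 ≈ -0.0023148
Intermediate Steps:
a(H) = -2*H
J(N) = 11 (J(N) = -2*(-3) + 5 = 6 + 5 = 11)
1/(K + (-4280 + J(4))) = 1/(3837 + (-4280 + 11)) = 1/(3837 - 4269) = 1/(-432) = -1/432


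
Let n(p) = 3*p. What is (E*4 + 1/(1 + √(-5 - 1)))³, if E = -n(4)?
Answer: (-345456*√6 + 1845361*I)/(-17*I + 3*√6) ≈ -1.0959e+5 - 2404.3*I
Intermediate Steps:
E = -12 (E = -3*4 = -1*12 = -12)
(E*4 + 1/(1 + √(-5 - 1)))³ = (-12*4 + 1/(1 + √(-5 - 1)))³ = (-48 + 1/(1 + √(-6)))³ = (-48 + 1/(1 + I*√6))³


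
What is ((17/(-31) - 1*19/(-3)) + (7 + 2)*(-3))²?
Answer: 3892729/8649 ≈ 450.08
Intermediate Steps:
((17/(-31) - 1*19/(-3)) + (7 + 2)*(-3))² = ((17*(-1/31) - 19*(-⅓)) + 9*(-3))² = ((-17/31 + 19/3) - 27)² = (538/93 - 27)² = (-1973/93)² = 3892729/8649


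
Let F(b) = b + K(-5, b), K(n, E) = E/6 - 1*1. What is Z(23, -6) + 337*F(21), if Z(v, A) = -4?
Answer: 15831/2 ≈ 7915.5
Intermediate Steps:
K(n, E) = -1 + E/6 (K(n, E) = E*(⅙) - 1 = E/6 - 1 = -1 + E/6)
F(b) = -1 + 7*b/6 (F(b) = b + (-1 + b/6) = -1 + 7*b/6)
Z(23, -6) + 337*F(21) = -4 + 337*(-1 + (7/6)*21) = -4 + 337*(-1 + 49/2) = -4 + 337*(47/2) = -4 + 15839/2 = 15831/2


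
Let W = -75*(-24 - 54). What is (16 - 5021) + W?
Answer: 845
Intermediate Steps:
W = 5850 (W = -75*(-78) = 5850)
(16 - 5021) + W = (16 - 5021) + 5850 = -5005 + 5850 = 845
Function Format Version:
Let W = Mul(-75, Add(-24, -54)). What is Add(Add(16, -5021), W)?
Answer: 845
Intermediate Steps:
W = 5850 (W = Mul(-75, -78) = 5850)
Add(Add(16, -5021), W) = Add(Add(16, -5021), 5850) = Add(-5005, 5850) = 845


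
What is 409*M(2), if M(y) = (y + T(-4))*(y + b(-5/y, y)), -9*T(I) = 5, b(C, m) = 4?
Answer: 10634/3 ≈ 3544.7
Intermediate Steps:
T(I) = -5/9 (T(I) = -⅑*5 = -5/9)
M(y) = (4 + y)*(-5/9 + y) (M(y) = (y - 5/9)*(y + 4) = (-5/9 + y)*(4 + y) = (4 + y)*(-5/9 + y))
409*M(2) = 409*(-20/9 + 2² + (31/9)*2) = 409*(-20/9 + 4 + 62/9) = 409*(26/3) = 10634/3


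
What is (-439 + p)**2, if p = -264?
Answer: 494209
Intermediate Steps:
(-439 + p)**2 = (-439 - 264)**2 = (-703)**2 = 494209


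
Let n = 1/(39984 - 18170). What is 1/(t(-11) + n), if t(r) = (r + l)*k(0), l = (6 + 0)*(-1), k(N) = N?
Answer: 21814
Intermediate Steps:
l = -6 (l = 6*(-1) = -6)
n = 1/21814 ≈ 4.5842e-5
t(r) = 0 (t(r) = (r - 6)*0 = (-6 + r)*0 = 0)
1/(t(-11) + n) = 1/(0 + 1/21814) = 1/(1/21814) = 21814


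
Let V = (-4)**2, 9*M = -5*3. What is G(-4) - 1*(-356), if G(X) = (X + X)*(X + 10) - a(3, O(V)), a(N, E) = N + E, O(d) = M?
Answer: 920/3 ≈ 306.67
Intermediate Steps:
M = -5/3 (M = (-5*3)/9 = (1/9)*(-15) = -5/3 ≈ -1.6667)
V = 16
O(d) = -5/3
a(N, E) = E + N
G(X) = -4/3 + 2*X*(10 + X) (G(X) = (X + X)*(X + 10) - (-5/3 + 3) = (2*X)*(10 + X) - 1*4/3 = 2*X*(10 + X) - 4/3 = -4/3 + 2*X*(10 + X))
G(-4) - 1*(-356) = (-4/3 + 2*(-4)**2 + 20*(-4)) - 1*(-356) = (-4/3 + 2*16 - 80) + 356 = (-4/3 + 32 - 80) + 356 = -148/3 + 356 = 920/3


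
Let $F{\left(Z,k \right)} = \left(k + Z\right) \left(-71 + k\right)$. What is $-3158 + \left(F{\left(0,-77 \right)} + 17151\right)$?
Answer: $25389$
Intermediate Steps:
$F{\left(Z,k \right)} = \left(-71 + k\right) \left(Z + k\right)$ ($F{\left(Z,k \right)} = \left(Z + k\right) \left(-71 + k\right) = \left(-71 + k\right) \left(Z + k\right)$)
$-3158 + \left(F{\left(0,-77 \right)} + 17151\right) = -3158 + \left(\left(\left(-77\right)^{2} - 0 - -5467 + 0 \left(-77\right)\right) + 17151\right) = -3158 + \left(\left(5929 + 0 + 5467 + 0\right) + 17151\right) = -3158 + \left(11396 + 17151\right) = -3158 + 28547 = 25389$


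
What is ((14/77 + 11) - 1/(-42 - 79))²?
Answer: 1833316/14641 ≈ 125.22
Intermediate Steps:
((14/77 + 11) - 1/(-42 - 79))² = ((14*(1/77) + 11) - 1/(-121))² = ((2/11 + 11) - 1*(-1/121))² = (123/11 + 1/121)² = (1354/121)² = 1833316/14641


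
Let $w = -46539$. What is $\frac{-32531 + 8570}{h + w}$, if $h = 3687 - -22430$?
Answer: $\frac{23961}{20422} \approx 1.1733$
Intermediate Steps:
$h = 26117$ ($h = 3687 + 22430 = 26117$)
$\frac{-32531 + 8570}{h + w} = \frac{-32531 + 8570}{26117 - 46539} = - \frac{23961}{-20422} = \left(-23961\right) \left(- \frac{1}{20422}\right) = \frac{23961}{20422}$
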